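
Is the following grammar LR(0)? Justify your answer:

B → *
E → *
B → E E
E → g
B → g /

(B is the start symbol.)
Augment with B' → B and build the canonical LR(0) collection (I0 = CLOSURE({[B' → . B]}), then GOTO on every symbol after a dot until no new states appear). It has 9 states:
  I0: { [B → . *], [B → . E E], [B → . g /], [B' → . B], [E → . *], [E → . g] }  — shift
  I1: { [B → * .], [E → * .] }  — 2 reduces
  I2: { [B' → B .] }  — accept
  I3: { [B → E . E], [E → . *], [E → . g] }  — shift
  I4: { [B → g . /], [E → g .] }  — shift, reduce
  I5: { [B → g / .] }  — reduce
  I6: { [E → * .] }  — reduce
  I7: { [B → E E .] }  — reduce
  I8: { [E → g .] }  — reduce

Conflict in state I1:
  Reduce-reduce conflict: [B → * .] and [E → * .]
So the grammar is NOT LR(0).

Answer: No. Reduce-reduce conflict: [B → * .] and [E → * .]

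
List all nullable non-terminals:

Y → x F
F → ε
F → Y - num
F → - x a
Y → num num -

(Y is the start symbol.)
A non-terminal is nullable if it can derive ε (the empty string): either it has an ε-production, or it has a production whose right-hand side consists entirely of nullable non-terminals.

ε-productions: F → ε
So F is immediately nullable.
No further non-terminal can be added: every production for the remaining non-terminals contains a terminal or a non-nullable non-terminal.
Nullable = { 'F' }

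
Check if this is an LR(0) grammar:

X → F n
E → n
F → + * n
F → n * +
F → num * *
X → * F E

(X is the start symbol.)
Yes, the grammar is LR(0)

Augment with X' → X and build the canonical LR(0) collection (I0 = CLOSURE({[X' → . X]}), then GOTO on every symbol after a dot until no new states appear). It has 17 states:
  I0: { [F → . + * n], [F → . n * +], [F → . num * *], [X → . * F E], [X → . F n], [X' → . X] }  — shift
  I1: { [F → . + * n], [F → . n * +], [F → . num * *], [X → * . F E] }  — shift
  I2: { [F → + . * n] }  — shift
  I3: { [X → F . n] }  — shift
  I4: { [X' → X .] }  — accept
  I5: { [F → n . * +] }  — shift
  I6: { [F → num . * *] }  — shift
  I7: { [F → num * . *] }  — shift
  I8: { [F → num * * .] }  — reduce
  I9: { [F → n * . +] }  — shift
  I10: { [F → n * + .] }  — reduce
  I11: { [X → F n .] }  — reduce
  I12: { [F → + * . n] }  — shift
  I13: { [F → + * n .] }  — reduce
  I14: { [E → . n], [X → * F . E] }  — shift
  I15: { [X → * F E .] }  — reduce
  I16: { [E → n .] }  — reduce

Every state is either a pure shift/goto state or contains exactly one complete item and nothing to shift — no conflicts. The grammar is LR(0).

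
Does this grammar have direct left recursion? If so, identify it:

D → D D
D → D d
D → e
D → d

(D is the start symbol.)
Yes, D is left-recursive

Direct left recursion occurs when N → N α for some non-terminal N (the right-hand side begins with the left-hand side itself).

D → D D: LEFT RECURSIVE (starts with D)
D → D d: LEFT RECURSIVE (starts with D)
D → e: starts with e
D → d: starts with d

The grammar has direct left recursion on: D.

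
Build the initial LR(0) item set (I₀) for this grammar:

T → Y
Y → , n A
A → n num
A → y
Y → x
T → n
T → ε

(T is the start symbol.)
First, augment the grammar with T' → T
I₀ = CLOSURE({ [T' → . T] }):
  [T' → . T] has the dot before T: add [T → . Y], [T → . n], [T → .]
  [T → . Y] has the dot before Y: add [Y → . , n A], [Y → . x]
No further items can be added.

I₀ = { [T → . Y], [T → . n], [T → .], [T' → . T], [Y → . , n A], [Y → . x] }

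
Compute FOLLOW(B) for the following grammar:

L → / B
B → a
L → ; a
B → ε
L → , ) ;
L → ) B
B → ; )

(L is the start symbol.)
To compute FOLLOW(B), find every occurrence of B on a right-hand side N → α B β: add FIRST(β) \ {ε}, and if β is empty or nullable also add FOLLOW(N). Iterate to a fixed point.

In L → / B: B is at the end, add FOLLOW(L)
In L → ) B: B is at the end, add FOLLOW(L)

The FOLLOW sets referred to above (computed the same way, to a fixed point):
  FOLLOW(L) = { $ }

Taking the union: FOLLOW(B) = { $ }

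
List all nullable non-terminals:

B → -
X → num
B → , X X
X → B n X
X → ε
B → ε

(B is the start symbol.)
A non-terminal is nullable if it can derive ε (the empty string): either it has an ε-production, or it has a production whose right-hand side consists entirely of nullable non-terminals.

ε-productions: X → ε, B → ε
So X, B are immediately nullable.
Every non-terminal is now nullable.
Nullable = { 'B', 'X' }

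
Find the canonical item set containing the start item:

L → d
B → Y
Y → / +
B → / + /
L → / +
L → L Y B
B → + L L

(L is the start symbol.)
First, augment the grammar with L' → L
I₀ = CLOSURE({ [L' → . L] }):
  [L' → . L] has the dot before L: add [L → . d], [L → . / +], [L → . L Y B]
No further items can be added.

I₀ = { [L → . / +], [L → . L Y B], [L → . d], [L' → . L] }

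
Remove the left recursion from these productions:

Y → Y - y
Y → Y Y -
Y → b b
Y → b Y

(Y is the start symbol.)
Y → b b Y'
Y → b Y Y'
Y' → - y Y'
Y' → Y - Y'
Y' → ε

Y is directly left-recursive. The standard transformation for
  A → A α₁ | ... | A α_m | β₁ | ... | β_n
is
  A  → β₁ A' | ... | β_n A'
  A' → α₁ A' | ... | α_m A' | ε

Y → b b becomes Y → b b Y'
Y → b Y becomes Y → b Y Y'
Y → Y - y becomes Y' → - y Y'
Y → Y Y - becomes Y' → Y - Y'
Add Y' → ε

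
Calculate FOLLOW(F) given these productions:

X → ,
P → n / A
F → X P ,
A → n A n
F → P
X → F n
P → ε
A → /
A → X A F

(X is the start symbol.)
{ ',', 'n' }

To compute FOLLOW(F), find every occurrence of F on a right-hand side N → α F β: add FIRST(β) \ {ε}, and if β is empty or nullable also add FOLLOW(N). Iterate to a fixed point.

In X → F n: F is followed by n, add FIRST(n) \ {ε} = { 'n' }
In A → X A F: F is at the end, add FOLLOW(A)

The FOLLOW sets referred to above (computed the same way, to a fixed point):
  FOLLOW(A) = { ',', 'n' }

Taking the union: FOLLOW(F) = { ',', 'n' }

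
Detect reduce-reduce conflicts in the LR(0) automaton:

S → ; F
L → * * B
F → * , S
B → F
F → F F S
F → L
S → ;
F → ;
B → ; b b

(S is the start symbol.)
Yes — I8: [F → ; .] vs [S → ; .]

A reduce-reduce conflict occurs when an LR(0) state has two complete items [A → α .] and [B → β .] — both call for a reduction, and with no lookahead the parser cannot choose between them.

Augment with S' → S and build the canonical LR(0) collection (I0 = CLOSURE({[S' → . S]}), then GOTO on every symbol after a dot until no new states appear). It has 18 states:
  I0: { [S → . ; F], [S → . ;], [S' → . S] }  — shift
  I1: { [F → . * , S], [F → . ;], [F → . F F S], [F → . L], [L → . * * B], [S → ; . F], [S → ; .] }  — shift, reduce
  I2: { [S' → S .] }  — accept
  I3: { [F → * . , S], [L → * . * B] }  — shift
  I4: { [F → ; .] }  — reduce
  I5: { [F → . * , S], [F → . ;], [F → . F F S], [F → . L], [F → F . F S], [L → . * * B], [S → ; F .] }  — shift, reduce
  I6: { [F → L .] }  — reduce
  I7: { [F → . * , S], [F → . ;], [F → . F F S], [F → . L], [F → F . F S], [F → F F . S], [L → . * * B], [S → . ; F], [S → . ;] }  — shift
  I8: { [F → . * , S], [F → . ;], [F → . F F S], [F → . L], [F → ; .], [L → . * * B], [S → ; . F], [S → ; .] }  — shift, 2 reduces
  I9: { [F → F F S .] }  — reduce
  I10: { [B → . ; b b], [B → . F], [F → . * , S], [F → . ;], [F → . F F S], [F → . L], [L → * * . B], [L → . * * B] }  — shift
  I11: { [F → * , . S], [S → . ; F], [S → . ;] }  — shift
  I12: { [F → * , S .] }  — reduce
  I13: { [B → ; . b b], [F → ; .] }  — shift, reduce
  I14: { [L → * * B .] }  — reduce
  I15: { [B → F .], [F → . * , S], [F → . ;], [F → . F F S], [F → . L], [F → F . F S], [L → . * * B] }  — shift, reduce
  I16: { [B → ; b . b] }  — shift
  I17: { [B → ; b b .] }  — reduce

I8 contains complete items [F → ; .], [S → ; .] — reduce-reduce conflict.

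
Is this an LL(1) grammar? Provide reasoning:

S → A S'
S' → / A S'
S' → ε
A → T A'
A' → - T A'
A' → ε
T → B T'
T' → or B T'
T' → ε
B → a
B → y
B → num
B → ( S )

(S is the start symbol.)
Yes, the grammar is LL(1).

A grammar is LL(1) if for each non-terminal N with multiple productions, the predict sets of those productions are pairwise disjoint, where PREDICT(N → α) = (FIRST(α) \ {ε}) ∪ (FOLLOW(N) if α ⇒* ε).

Relevant sets:
  FOLLOW(S') = { $, ')' }
  FOLLOW(A') = { $, ')', '/' }
  FOLLOW(T') = { $, ')', '-', '/' }

For S':
  PREDICT(S' → '/' A S') = { '/' }
  PREDICT(S' → ε) = { $, ')' }
For A':
  PREDICT(A' → '-' T A') = { '-' }
  PREDICT(A' → ε) = { $, ')', '/' }
For T':
  PREDICT(T' → or B T') = { 'or' }
  PREDICT(T' → ε) = { $, ')', '-', '/' }
For B:
  PREDICT(B → a) = { 'a' }
  PREDICT(B → y) = { 'y' }
  PREDICT(B → num) = { 'num' }
  PREDICT(B → '(' S ')') = { '(' }
S, A, T have a single production, so nothing to check there.

All predict sets are disjoint. The grammar IS LL(1).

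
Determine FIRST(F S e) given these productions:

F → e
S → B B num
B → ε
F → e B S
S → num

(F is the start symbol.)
{ 'e' }

FIRST sets of the non-terminals involved (from the grammar, by fixed-point iteration):
  FIRST(F) = { 'e' }

To compute FIRST(F S e), process the symbols left to right:
Symbol F is a non-terminal. Add FIRST(F) \ {ε} = { 'e' }
F is not nullable (ε ∉ FIRST(F)), so stop here.
FIRST(F S e) = { 'e' }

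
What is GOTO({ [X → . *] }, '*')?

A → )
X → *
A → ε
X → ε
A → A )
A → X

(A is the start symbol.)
{ [X → * .] }

GOTO(I, '*') = CLOSURE({ [A → αX.β] : [A → α.Xβ] ∈ I, X = '*' })

Items with dot before '*', with the dot advanced:
  [X → . *] → [X → * .]
Closure adds nothing (no advanced item has the dot before a non-terminal).

GOTO = { [X → * .] }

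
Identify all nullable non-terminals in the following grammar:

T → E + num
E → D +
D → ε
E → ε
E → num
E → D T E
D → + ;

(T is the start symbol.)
ε-productions: D → ε, E → ε
So D, E are immediately nullable.
No further non-terminal can be added: every production for the remaining non-terminals contains a terminal or a non-nullable non-terminal.
Nullable = { 'D', 'E' }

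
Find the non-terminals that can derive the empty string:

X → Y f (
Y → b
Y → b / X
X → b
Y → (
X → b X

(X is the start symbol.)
None

A non-terminal is nullable if it can derive ε (the empty string): either it has an ε-production, or it has a production whose right-hand side consists entirely of nullable non-terminals.

There are no ε-productions, so no non-terminal can derive ε.
No non-terminals are nullable.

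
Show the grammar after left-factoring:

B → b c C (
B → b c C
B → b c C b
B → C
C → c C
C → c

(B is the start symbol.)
Left-factoring transforms A → αβ₁ | αβ₂ into A → αA' and A' → β₁ | β₂
(α is the longest common prefix among the alternatives). Repeat until
no nonterminal has two alternatives with a common prefix.

Round 1: B has alternatives sharing prefix 'b c C'. Introduce B': B → b c C B'
  Add: B' → (
  Add: B' → ε
  Add: B' → b

Round 2: C has alternatives sharing prefix 'c'. Introduce C': C → c C'
  Add: C' → C
  Add: C' → ε

No remaining common prefixes — done.

Resulting grammar:
B → b c C B'
B' → (
B' → ε
B' → b
B → C
C → c C'
C' → C
C' → ε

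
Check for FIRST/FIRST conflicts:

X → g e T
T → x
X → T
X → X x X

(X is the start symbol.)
A FIRST/FIRST conflict occurs when two productions N → α and N → β for the same non-terminal have FIRST(α) ∩ FIRST(β) ≠ ∅ (with ε ∈ FIRST of a nullable right-hand side, so two nullable alternatives also conflict).

FIRST sets of the non-terminals at (or reachable through a nullable prefix from) the front of some alternative:
  FIRST(T) = { 'x' }
  FIRST(X) = { 'g', 'x' }

Productions for X:
  X → g e T: FIRST = { 'g' }
  X → T: FIRST = { 'x' }
  X → X x X: FIRST = { 'g', 'x' }
T has only one production, so no FIRST/FIRST conflict is possible there.

Conflict for X: X → g e T and X → X x X
  Overlap: { 'g' }
Conflict for X: X → T and X → X x X
  Overlap: { 'x' }

Answer: Yes. X → g e T / X → X x X on { 'g' }; X → T / X → X x X on { 'x' }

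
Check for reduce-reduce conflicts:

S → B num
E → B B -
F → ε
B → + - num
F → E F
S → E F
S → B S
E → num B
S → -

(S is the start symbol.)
A reduce-reduce conflict occurs when an LR(0) state has two complete items [A → α .] and [B → β .] — both call for a reduction, and with no lookahead the parser cannot choose between them.

Augment with S' → S and build the canonical LR(0) collection (I0 = CLOSURE({[S' → . S]}), then GOTO on every symbol after a dot until no new states appear). It has 20 states:
  I0: { [B → . + - num], [E → . B B -], [E → . num B], [S → . -], [S → . B S], [S → . B num], [S → . E F], [S' → . S] }  — shift
  I1: { [B → + . - num] }  — shift
  I2: { [S → - .] }  — reduce
  I3: { [B → . + - num], [E → . B B -], [E → . num B], [E → B . B -], [S → . -], [S → . B S], [S → . B num], [S → . E F], [S → B . S], [S → B . num] }  — shift
  I4: { [B → . + - num], [E → . B B -], [E → . num B], [F → . E F], [F → .], [S → E . F] }  — shift, reduce
  I5: { [S' → S .] }  — accept
  I6: { [B → . + - num], [E → num . B] }  — shift
  I7: { [E → num B .] }  — reduce
  I8: { [B → . + - num], [E → B . B -] }  — shift
  I9: { [B → . + - num], [E → . B B -], [E → . num B], [F → . E F], [F → .], [F → E . F] }  — shift, reduce
  I10: { [S → E F .] }  — reduce
  I11: { [F → E F .] }  — reduce
  I12: { [E → B B . -] }  — shift
  I13: { [E → B B - .] }  — reduce
  I14: { [B → . + - num], [E → . B B -], [E → . num B], [E → B . B -], [E → B B . -], [S → . -], [S → . B S], [S → . B num], [S → . E F], [S → B . S], [S → B . num] }  — shift
  I15: { [S → B S .] }  — reduce
  I16: { [B → . + - num], [E → num . B], [S → B num .] }  — shift, reduce
  I17: { [E → B B - .], [S → - .] }  — 2 reduces
  I18: { [B → + - . num] }  — shift
  I19: { [B → + - num .] }  — reduce

I17 contains complete items [E → B B - .], [S → - .] — reduce-reduce conflict.

Answer: Yes — I17: [E → B B - .] vs [S → - .]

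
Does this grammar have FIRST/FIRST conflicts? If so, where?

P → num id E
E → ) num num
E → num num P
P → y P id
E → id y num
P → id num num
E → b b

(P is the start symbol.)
No FIRST/FIRST conflicts.

A FIRST/FIRST conflict occurs when two productions N → α and N → β for the same non-terminal have FIRST(α) ∩ FIRST(β) ≠ ∅ (with ε ∈ FIRST of a nullable right-hand side, so two nullable alternatives also conflict).

Productions for P:
  P → num id E: FIRST = { 'num' }
  P → y P id: FIRST = { 'y' }
  P → id num num: FIRST = { 'id' }
Productions for E:
  E → ) num num: FIRST = { ')' }
  E → num num P: FIRST = { 'num' }
  E → id y num: FIRST = { 'id' }
  E → b b: FIRST = { 'b' }

All alternatives of each non-terminal have pairwise disjoint FIRST sets.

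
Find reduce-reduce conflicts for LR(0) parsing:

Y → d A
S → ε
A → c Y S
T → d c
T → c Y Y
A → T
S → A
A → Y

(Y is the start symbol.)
Yes — I12: [A → Y .] vs [T → c Y Y .]

A reduce-reduce conflict occurs when an LR(0) state has two complete items [A → α .] and [B → β .] — both call for a reduction, and with no lookahead the parser cannot choose between them.

Augment with Y' → Y and build the canonical LR(0) collection (I0 = CLOSURE({[Y' → . Y]}), then GOTO on every symbol after a dot until no new states appear). It has 13 states:
  I0: { [Y → . d A], [Y' → . Y] }  — shift
  I1: { [Y' → Y .] }  — accept
  I2: { [A → . T], [A → . Y], [A → . c Y S], [T → . c Y Y], [T → . d c], [Y → . d A], [Y → d . A] }  — shift
  I3: { [Y → d A .] }  — reduce
  I4: { [A → T .] }  — reduce
  I5: { [A → Y .] }  — reduce
  I6: { [A → c . Y S], [T → c . Y Y], [Y → . d A] }  — shift
  I7: { [A → . T], [A → . Y], [A → . c Y S], [T → . c Y Y], [T → . d c], [T → d . c], [Y → . d A], [Y → d . A] }  — shift
  I8: { [A → c . Y S], [T → c . Y Y], [T → d c .], [Y → . d A] }  — shift, reduce
  I9: { [A → . T], [A → . Y], [A → . c Y S], [A → c Y . S], [S → . A], [S → .], [T → . c Y Y], [T → . d c], [T → c Y . Y], [Y → . d A] }  — shift, reduce
  I10: { [S → A .] }  — reduce
  I11: { [A → c Y S .] }  — reduce
  I12: { [A → Y .], [T → c Y Y .] }  — 2 reduces

I12 contains complete items [A → Y .], [T → c Y Y .] — reduce-reduce conflict.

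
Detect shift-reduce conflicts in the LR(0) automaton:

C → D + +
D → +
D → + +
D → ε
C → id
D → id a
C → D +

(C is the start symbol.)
Augment with C' → C and build the canonical LR(0) collection (I0 = CLOSURE({[C' → . C]}), then GOTO on every symbol after a dot until no new states appear). It has 9 states:
  I0: { [C → . D + +], [C → . D +], [C → . id], [C' → . C], [D → . + +], [D → . +], [D → . id a], [D → .] }  — shift, reduce
  I1: { [D → + . +], [D → + .] }  — shift, reduce
  I2: { [C' → C .] }  — accept
  I3: { [C → D . + +], [C → D . +] }  — shift
  I4: { [C → id .], [D → id . a] }  — shift, reduce
  I5: { [D → id a .] }  — reduce
  I6: { [C → D + . +], [C → D + .] }  — shift, reduce
  I7: { [C → D + + .] }  — reduce
  I8: { [D → + + .] }  — reduce

I0 contains reduce item [D → .] and shift items [C → . id], [D → . +], [D → . + +], [D → . id a] — shift-reduce conflict.
I1 contains reduce item [D → + .] and shift item [D → + . +] — shift-reduce conflict.
I4 contains reduce item [C → id .] and shift item [D → id . a] — shift-reduce conflict.
I6 contains reduce item [C → D + .] and shift item [C → D + . +] — shift-reduce conflict.

Answer: Yes — I0: [D → .] vs [C → . id]; I1: [D → + .] vs [D → + . +]; I4: [C → id .] vs [D → id . a]; I6: [C → D + .] vs [C → D + . +]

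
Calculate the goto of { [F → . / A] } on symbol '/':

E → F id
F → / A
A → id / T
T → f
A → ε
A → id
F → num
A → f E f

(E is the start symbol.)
{ [A → . f E f], [A → . id / T], [A → . id], [A → .], [F → / . A] }

GOTO(I, '/') = CLOSURE({ [A → αX.β] : [A → α.Xβ] ∈ I, X = '/' })

Items with dot before '/', with the dot advanced:
  [F → . / A] → [F → / . A]
Closure of the advanced items:
  [F → / . A] has the dot before A: add [A → . id / T], [A → .], [A → . id], [A → . f E f]

GOTO = { [A → . f E f], [A → . id / T], [A → . id], [A → .], [F → / . A] }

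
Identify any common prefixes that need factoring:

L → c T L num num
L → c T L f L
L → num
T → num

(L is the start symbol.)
Left-factoring is needed when two productions for the same non-terminal
share a common prefix on the right-hand side.

Productions for L:
  L → c T L num num
  L → c T L f L
  L → num

Found common prefix 'c T L' in productions for L

Answer: Yes, L has productions with common prefix 'c T L'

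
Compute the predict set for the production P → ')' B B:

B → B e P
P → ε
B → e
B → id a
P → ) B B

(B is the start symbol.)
PREDICT(P → ')' B B) = (FIRST(RHS) \ {ε}) ∪ (FOLLOW(P) if ε ∈ FIRST(RHS), i.e. RHS ⇒* ε)
FIRST(')' B B) = { ')' }
ε ∉ FIRST(')' B B), so FOLLOW(P) is not added.
PREDICT(P → ')' B B) = { ')' }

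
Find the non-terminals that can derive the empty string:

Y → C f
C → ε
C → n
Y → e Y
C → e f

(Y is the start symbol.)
{ 'C' }

A non-terminal is nullable if it can derive ε (the empty string): either it has an ε-production, or it has a production whose right-hand side consists entirely of nullable non-terminals.

ε-productions: C → ε
So C is immediately nullable.
No further non-terminal can be added: every production for the remaining non-terminals contains a terminal or a non-nullable non-terminal.
Nullable = { 'C' }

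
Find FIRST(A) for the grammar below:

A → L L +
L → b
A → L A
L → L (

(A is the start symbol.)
FIRST sets of the other non-terminals involved (by the same procedure, iterated to a fixed point):
  FIRST(L) = { 'b' }

From A → L L +:
  - L is a non-terminal: add FIRST(L) \ {ε} = { 'b' }
    L is not nullable, so stop
From A → L A:
  - L is a non-terminal: add FIRST(L) \ {ε} = { 'b' }
    L is not nullable, so stop

Collecting: FIRST(A) = { 'b' }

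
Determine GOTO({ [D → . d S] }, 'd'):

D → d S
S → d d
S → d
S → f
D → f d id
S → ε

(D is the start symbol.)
{ [D → d . S], [S → . d d], [S → . d], [S → . f], [S → .] }

GOTO(I, 'd') = CLOSURE({ [A → αX.β] : [A → α.Xβ] ∈ I, X = 'd' })

Items with dot before 'd', with the dot advanced:
  [D → . d S] → [D → d . S]
Closure of the advanced items:
  [D → d . S] has the dot before S: add [S → . d d], [S → . d], [S → . f], [S → .]

GOTO = { [D → d . S], [S → . d d], [S → . d], [S → . f], [S → .] }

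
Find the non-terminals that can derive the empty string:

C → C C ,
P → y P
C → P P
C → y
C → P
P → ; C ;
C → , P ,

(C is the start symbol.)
There are no ε-productions, so no non-terminal can derive ε.
No non-terminals are nullable.

Answer: None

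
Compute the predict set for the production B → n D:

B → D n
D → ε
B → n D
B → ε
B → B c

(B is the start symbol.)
PREDICT(B → n D) = (FIRST(RHS) \ {ε}) ∪ (FOLLOW(B) if ε ∈ FIRST(RHS), i.e. RHS ⇒* ε)
FIRST(n D) = { 'n' }
ε ∉ FIRST(n D), so FOLLOW(B) is not added.
PREDICT(B → n D) = { 'n' }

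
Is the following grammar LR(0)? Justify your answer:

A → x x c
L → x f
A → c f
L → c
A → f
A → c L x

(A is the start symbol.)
Yes, the grammar is LR(0)

A grammar is LR(0) if no state in the canonical LR(0) collection has:
  - both a shift item (dot before a terminal) and a complete item (shift-reduce conflict), or
  - two or more complete items (reduce-reduce conflict; the accept item [A' → A .] counts as a complete item here).

Augment with A' → A and build the canonical LR(0) collection (I0 = CLOSURE({[A' → . A]}), then GOTO on every symbol after a dot until no new states appear). It has 13 states:
  I0: { [A → . c L x], [A → . c f], [A → . f], [A → . x x c], [A' → . A] }  — shift
  I1: { [A' → A .] }  — accept
  I2: { [A → c . L x], [A → c . f], [L → . c], [L → . x f] }  — shift
  I3: { [A → f .] }  — reduce
  I4: { [A → x . x c] }  — shift
  I5: { [A → x x . c] }  — shift
  I6: { [A → x x c .] }  — reduce
  I7: { [A → c L . x] }  — shift
  I8: { [L → c .] }  — reduce
  I9: { [A → c f .] }  — reduce
  I10: { [L → x . f] }  — shift
  I11: { [L → x f .] }  — reduce
  I12: { [A → c L x .] }  — reduce

Every state is either a pure shift/goto state or contains exactly one complete item and nothing to shift — no conflicts. The grammar is LR(0).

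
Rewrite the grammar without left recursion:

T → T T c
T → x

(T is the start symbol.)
T is directly left-recursive. The standard transformation for
  A → A α₁ | ... | A α_m | β₁ | ... | β_n
is
  A  → β₁ A' | ... | β_n A'
  A' → α₁ A' | ... | α_m A' | ε

T → x becomes T → x T'
T → T T c becomes T' → T c T'
Add T' → ε

Resulting grammar:
T → x T'
T' → T c T'
T' → ε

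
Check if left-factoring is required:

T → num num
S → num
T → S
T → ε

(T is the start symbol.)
Left-factoring is needed when two productions for the same non-terminal
share a common prefix on the right-hand side.

Productions for T:
  T → num num
  T → S
  T → ε

No common prefixes found.

Answer: No, left-factoring is not needed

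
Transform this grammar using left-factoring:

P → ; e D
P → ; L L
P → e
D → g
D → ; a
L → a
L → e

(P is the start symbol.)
Left-factoring transforms A → αβ₁ | αβ₂ into A → αA' and A' → β₁ | β₂
(α is the longest common prefix among the alternatives). Repeat until
no nonterminal has two alternatives with a common prefix.

Round 1: P has alternatives sharing prefix ';'. Introduce P': P → ; P'
  Add: P' → e D
  Add: P' → L L

No remaining common prefixes — done.

Resulting grammar:
P → ; P'
P' → e D
P' → L L
P → e
D → g
D → ; a
L → a
L → e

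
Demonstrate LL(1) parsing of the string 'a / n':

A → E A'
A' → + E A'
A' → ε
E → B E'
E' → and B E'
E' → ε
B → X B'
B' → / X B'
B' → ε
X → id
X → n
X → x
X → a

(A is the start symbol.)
LL(1) parsing maintains a stack (initially the start symbol over $) and the input. At each step: if the stack top is a terminal, match it against the current input token; if it is a non-terminal N, replace it with the RHS of M[N, lookahead] (the unique production whose predict set contains the lookahead).

Stack is shown with the top on the left.

Stack           Input    Action
-------------------------------
A $             a / n $  output A → E A'
E A' $          a / n $  output E → B E'
B E' A' $       a / n $  output B → X B'
X B' E' A' $    a / n $  output X → a
a B' E' A' $    a / n $  match 'a'
B' E' A' $      / n $    output B' → / X B'
/ X B' E' A' $  / n $    match '/'
X B' E' A' $    n $      output X → n
n B' E' A' $    n $      match 'n'
B' E' A' $      $        output B' → ε
E' A' $         $        output E' → ε
A' $            $        output A' → ε
$               $        accept

The string is accepted.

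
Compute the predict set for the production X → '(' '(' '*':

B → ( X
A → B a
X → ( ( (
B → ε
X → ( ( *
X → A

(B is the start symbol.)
{ '(' }

PREDICT(X → '(' '(' '*') = (FIRST(RHS) \ {ε}) ∪ (FOLLOW(X) if ε ∈ FIRST(RHS), i.e. RHS ⇒* ε)
FIRST('(' '(' '*') = { '(' }
ε ∉ FIRST('(' '(' '*'), so FOLLOW(X) is not added.
PREDICT(X → '(' '(' '*') = { '(' }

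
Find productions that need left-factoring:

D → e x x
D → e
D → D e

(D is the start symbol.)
Left-factoring is needed when two productions for the same non-terminal
share a common prefix on the right-hand side.

Productions for D:
  D → e x x
  D → e
  D → D e

Found common prefix 'e' in productions for D

Answer: Yes, D has productions with common prefix 'e'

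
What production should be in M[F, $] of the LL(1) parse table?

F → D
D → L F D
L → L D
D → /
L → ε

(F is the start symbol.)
Empty (error entry)

To find M[F, $], we find productions for F where $ is in the predict set (PREDICT(N → α) = (FIRST(α) \ {ε}) ∪ (FOLLOW(N) if α ⇒* ε)).

Relevant sets:
  FIRST(D) = { '/' }

F → D: PREDICT = { '/' }

M[F, $] is empty (no production applies)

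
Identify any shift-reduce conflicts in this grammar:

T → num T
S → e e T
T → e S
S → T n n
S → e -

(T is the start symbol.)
A shift-reduce conflict occurs when an LR(0) state has both:
  - a complete (reduce) item [A → α .] (dot at the end), and
  - a shift item [B → β . c γ] (dot before a terminal).

Augment with T' → T and build the canonical LR(0) collection (I0 = CLOSURE({[T' → . T]}), then GOTO on every symbol after a dot until no new states appear). It has 13 states:
  I0: { [T → . e S], [T → . num T], [T' → . T] }  — shift
  I1: { [T' → T .] }  — accept
  I2: { [S → . T n n], [S → . e -], [S → . e e T], [T → . e S], [T → . num T], [T → e . S] }  — shift
  I3: { [T → . e S], [T → . num T], [T → num . T] }  — shift
  I4: { [T → num T .] }  — reduce
  I5: { [T → e S .] }  — reduce
  I6: { [S → T . n n] }  — shift
  I7: { [S → . T n n], [S → . e -], [S → . e e T], [S → e . -], [S → e . e T], [T → . e S], [T → . num T], [T → e . S] }  — shift
  I8: { [S → e - .] }  — reduce
  I9: { [S → . T n n], [S → . e -], [S → . e e T], [S → e . -], [S → e . e T], [S → e e . T], [T → . e S], [T → . num T], [T → e . S] }  — shift
  I10: { [S → T . n n], [S → e e T .] }  — shift, reduce
  I11: { [S → T n . n] }  — shift
  I12: { [S → T n n .] }  — reduce

I10 contains reduce item [S → e e T .] and shift item [S → T . n n] — shift-reduce conflict.

Answer: Yes — I10: [S → e e T .] vs [S → T . n n]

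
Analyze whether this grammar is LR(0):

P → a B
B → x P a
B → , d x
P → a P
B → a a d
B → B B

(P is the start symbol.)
Augment with P' → P and build the canonical LR(0) collection (I0 = CLOSURE({[P' → . P]}), then GOTO on every symbol after a dot until no new states appear). It has 17 states:
  I0: { [P → . a B], [P → . a P], [P' → . P] }  — shift
  I1: { [P' → P .] }  — accept
  I2: { [B → . , d x], [B → . B B], [B → . a a d], [B → . x P a], [P → . a B], [P → . a P], [P → a . B], [P → a . P] }  — shift
  I3: { [B → , . d x] }  — shift
  I4: { [B → . , d x], [B → . B B], [B → . a a d], [B → . x P a], [B → B . B], [P → a B .] }  — shift, reduce
  I5: { [P → a P .] }  — reduce
  I6: { [B → . , d x], [B → . B B], [B → . a a d], [B → . x P a], [B → a . a d], [P → . a B], [P → . a P], [P → a . B], [P → a . P] }  — shift
  I7: { [B → x . P a], [P → . a B], [P → . a P] }  — shift
  I8: { [B → x P . a] }  — shift
  I9: { [B → x P a .] }  — reduce
  I10: { [B → . , d x], [B → . B B], [B → . a a d], [B → . x P a], [B → a . a d], [B → a a . d], [P → . a B], [P → . a P], [P → a . B], [P → a . P] }  — shift
  I11: { [B → a a d .] }  — reduce
  I12: { [B → . , d x], [B → . B B], [B → . a a d], [B → . x P a], [B → B . B], [B → B B .] }  — shift, reduce
  I13: { [B → a . a d] }  — shift
  I14: { [B → a a . d] }  — shift
  I15: { [B → , d . x] }  — shift
  I16: { [B → , d x .] }  — reduce

Conflict in state I4:
  Shift-reduce conflict between [P → a B .] and [B → . , d x]
So the grammar is NOT LR(0).

Answer: No. Shift-reduce conflict between [P → a B .] and [B → . , d x]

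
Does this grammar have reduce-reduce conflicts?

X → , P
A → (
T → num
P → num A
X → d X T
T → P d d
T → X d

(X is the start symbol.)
Augment with X' → X and build the canonical LR(0) collection (I0 = CLOSURE({[X' → . X]}), then GOTO on every symbol after a dot until no new states appear). It has 16 states:
  I0: { [X → . , P], [X → . d X T], [X' → . X] }  — shift
  I1: { [P → . num A], [X → , . P] }  — shift
  I2: { [X' → X .] }  — accept
  I3: { [X → . , P], [X → . d X T], [X → d . X T] }  — shift
  I4: { [P → . num A], [T → . P d d], [T → . X d], [T → . num], [X → . , P], [X → . d X T], [X → d X . T] }  — shift
  I5: { [T → P . d d] }  — shift
  I6: { [X → d X T .] }  — reduce
  I7: { [T → X . d] }  — shift
  I8: { [A → . (], [P → num . A], [T → num .] }  — shift, reduce
  I9: { [A → ( .] }  — reduce
  I10: { [P → num A .] }  — reduce
  I11: { [T → X d .] }  — reduce
  I12: { [T → P d . d] }  — shift
  I13: { [T → P d d .] }  — reduce
  I14: { [X → , P .] }  — reduce
  I15: { [A → . (], [P → num . A] }  — shift

No state contains more than one complete item.

Answer: No reduce-reduce conflicts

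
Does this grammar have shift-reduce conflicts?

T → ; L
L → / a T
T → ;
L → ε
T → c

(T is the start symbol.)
A shift-reduce conflict occurs when an LR(0) state has both:
  - a complete (reduce) item [A → α .] (dot at the end), and
  - a shift item [B → β . c γ] (dot before a terminal).

Augment with T' → T and build the canonical LR(0) collection (I0 = CLOSURE({[T' → . T]}), then GOTO on every symbol after a dot until no new states appear). It has 8 states:
  I0: { [T → . ; L], [T → . ;], [T → . c], [T' → . T] }  — shift
  I1: { [L → . / a T], [L → .], [T → ; . L], [T → ; .] }  — shift, 2 reduces
  I2: { [T' → T .] }  — accept
  I3: { [T → c .] }  — reduce
  I4: { [L → / . a T] }  — shift
  I5: { [T → ; L .] }  — reduce
  I6: { [L → / a . T], [T → . ; L], [T → . ;], [T → . c] }  — shift
  I7: { [L → / a T .] }  — reduce

I1 contains reduce items [L → .], [T → ; .] and shift item [L → . / a T] — shift-reduce conflict.

Answer: Yes — I1: [L → .] vs [L → . / a T]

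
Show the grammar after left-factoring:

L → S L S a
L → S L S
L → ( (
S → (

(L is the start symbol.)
L → S L S L'
L' → a
L' → ε
L → ( (
S → (

Left-factoring transforms A → αβ₁ | αβ₂ into A → αA' and A' → β₁ | β₂
(α is the longest common prefix among the alternatives). Repeat until
no nonterminal has two alternatives with a common prefix.

Round 1: L has alternatives sharing prefix 'S L S'. Introduce L': L → S L S L'
  Add: L' → a
  Add: L' → ε

No remaining common prefixes — done.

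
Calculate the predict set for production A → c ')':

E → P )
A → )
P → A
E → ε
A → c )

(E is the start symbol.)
{ 'c' }

PREDICT(A → c ')') = (FIRST(RHS) \ {ε}) ∪ (FOLLOW(A) if ε ∈ FIRST(RHS), i.e. RHS ⇒* ε)
FIRST(c ')') = { 'c' }
ε ∉ FIRST(c ')'), so FOLLOW(A) is not added.
PREDICT(A → c ')') = { 'c' }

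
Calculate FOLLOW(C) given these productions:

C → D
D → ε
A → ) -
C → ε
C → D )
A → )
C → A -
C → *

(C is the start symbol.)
To compute FOLLOW(C), find every occurrence of C on a right-hand side N → α C β: add FIRST(β) \ {ε}, and if β is empty or nullable also add FOLLOW(N). Iterate to a fixed point.

C is the start symbol, so $ ∈ FOLLOW(C).
C does not occur on any right-hand side.

Taking the union: FOLLOW(C) = { $ }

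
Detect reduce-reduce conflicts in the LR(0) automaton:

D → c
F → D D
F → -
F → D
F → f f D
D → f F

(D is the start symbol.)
A reduce-reduce conflict occurs when an LR(0) state has two complete items [A → α .] and [B → β .] — both call for a reduction, and with no lookahead the parser cannot choose between them.

Augment with D' → D and build the canonical LR(0) collection (I0 = CLOSURE({[D' → . D]}), then GOTO on every symbol after a dot until no new states appear). It has 11 states:
  I0: { [D → . c], [D → . f F], [D' → . D] }  — shift
  I1: { [D' → D .] }  — accept
  I2: { [D → c .] }  — reduce
  I3: { [D → . c], [D → . f F], [D → f . F], [F → . -], [F → . D D], [F → . D], [F → . f f D] }  — shift
  I4: { [F → - .] }  — reduce
  I5: { [D → . c], [D → . f F], [F → D . D], [F → D .] }  — shift, reduce
  I6: { [D → f F .] }  — reduce
  I7: { [D → . c], [D → . f F], [D → f . F], [F → . -], [F → . D D], [F → . D], [F → . f f D], [F → f . f D] }  — shift
  I8: { [D → . c], [D → . f F], [D → f . F], [F → . -], [F → . D D], [F → . D], [F → . f f D], [F → f . f D], [F → f f . D] }  — shift
  I9: { [D → . c], [D → . f F], [F → D . D], [F → D .], [F → f f D .] }  — shift, 2 reduces
  I10: { [F → D D .] }  — reduce

I9 contains complete items [F → D .], [F → f f D .] — reduce-reduce conflict.

Answer: Yes — I9: [F → D .] vs [F → f f D .]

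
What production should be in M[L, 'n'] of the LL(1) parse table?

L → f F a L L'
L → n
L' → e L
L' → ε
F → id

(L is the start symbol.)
To find M[L, 'n'], we find productions for L where 'n' is in the predict set (PREDICT(N → α) = (FIRST(α) \ {ε}) ∪ (FOLLOW(N) if α ⇒* ε)).

L → f F a L L': PREDICT = { 'f' }
L → n: PREDICT = { 'n' }
  'n' is in predict set, so this production goes in M[L, 'n']

M[L, 'n'] = L → n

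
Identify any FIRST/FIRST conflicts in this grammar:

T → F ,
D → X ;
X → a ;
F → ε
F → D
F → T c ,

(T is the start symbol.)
A FIRST/FIRST conflict occurs when two productions N → α and N → β for the same non-terminal have FIRST(α) ∩ FIRST(β) ≠ ∅ (with ε ∈ FIRST of a nullable right-hand side, so two nullable alternatives also conflict).

FIRST sets of the non-terminals at (or reachable through a nullable prefix from) the front of some alternative:
  FIRST(D) = { 'a' }
  FIRST(T) = { ',', 'a' }

Productions for F:
  F → ε: FIRST = { ε }
  F → D: FIRST = { 'a' }
  F → T c ,: FIRST = { ',', 'a' }
T, D, X have only one production, so no FIRST/FIRST conflict is possible there.

Conflict for F: F → D and F → T c ,
  Overlap: { 'a' }

Answer: Yes. F → D / F → T c ',' on { 'a' }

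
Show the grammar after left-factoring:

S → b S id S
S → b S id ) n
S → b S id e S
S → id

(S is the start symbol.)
Left-factoring transforms A → αβ₁ | αβ₂ into A → αA' and A' → β₁ | β₂
(α is the longest common prefix among the alternatives). Repeat until
no nonterminal has two alternatives with a common prefix.

Round 1: S has alternatives sharing prefix 'b S id'. Introduce S': S → b S id S'
  Add: S' → S
  Add: S' → ) n
  Add: S' → e S

No remaining common prefixes — done.

Resulting grammar:
S → b S id S'
S' → S
S' → ) n
S' → e S
S → id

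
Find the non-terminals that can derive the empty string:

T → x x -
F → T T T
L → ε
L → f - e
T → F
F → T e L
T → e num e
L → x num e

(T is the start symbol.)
{ 'L' }

A non-terminal is nullable if it can derive ε (the empty string): either it has an ε-production, or it has a production whose right-hand side consists entirely of nullable non-terminals.

ε-productions: L → ε
So L is immediately nullable.
No further non-terminal can be added: every production for the remaining non-terminals contains a terminal or a non-nullable non-terminal.
Nullable = { 'L' }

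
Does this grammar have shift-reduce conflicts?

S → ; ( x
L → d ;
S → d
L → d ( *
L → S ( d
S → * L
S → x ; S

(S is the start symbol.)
A shift-reduce conflict occurs when an LR(0) state has both:
  - a complete (reduce) item [A → α .] (dot at the end), and
  - a shift item [B → β . c γ] (dot before a terminal).

Augment with S' → S and build the canonical LR(0) collection (I0 = CLOSURE({[S' → . S]}), then GOTO on every symbol after a dot until no new states appear). It has 18 states:
  I0: { [S → . * L], [S → . ; ( x], [S → . d], [S → . x ; S], [S' → . S] }  — shift
  I1: { [L → . S ( d], [L → . d ( *], [L → . d ;], [S → * . L], [S → . * L], [S → . ; ( x], [S → . d], [S → . x ; S] }  — shift
  I2: { [S → ; . ( x] }  — shift
  I3: { [S' → S .] }  — accept
  I4: { [S → d .] }  — reduce
  I5: { [S → x . ; S] }  — shift
  I6: { [S → . * L], [S → . ; ( x], [S → . d], [S → . x ; S], [S → x ; . S] }  — shift
  I7: { [S → x ; S .] }  — reduce
  I8: { [S → ; ( . x] }  — shift
  I9: { [S → ; ( x .] }  — reduce
  I10: { [S → * L .] }  — reduce
  I11: { [L → S . ( d] }  — shift
  I12: { [L → d . ( *], [L → d . ;], [S → d .] }  — shift, reduce
  I13: { [L → d ( . *] }  — shift
  I14: { [L → d ; .] }  — reduce
  I15: { [L → d ( * .] }  — reduce
  I16: { [L → S ( . d] }  — shift
  I17: { [L → S ( d .] }  — reduce

I12 contains reduce item [S → d .] and shift items [L → d . ( *], [L → d . ;] — shift-reduce conflict.

Answer: Yes — I12: [S → d .] vs [L → d . ( *]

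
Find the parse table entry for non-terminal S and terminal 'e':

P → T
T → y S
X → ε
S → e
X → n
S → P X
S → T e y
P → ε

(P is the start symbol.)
To find M[S, 'e'], we find productions for S where 'e' is in the predict set (PREDICT(N → α) = (FIRST(α) \ {ε}) ∪ (FOLLOW(N) if α ⇒* ε)).

Relevant sets:
  FIRST(P) = { 'y', ε }
  FIRST(X) = { 'n', ε }
  FIRST(T) = { 'y' }
  FOLLOW(S) = { $, 'e', 'n' }

S → e: PREDICT = { 'e' }
  'e' is in predict set, so this production goes in M[S, 'e']
S → P X: PREDICT = { $, 'e', 'n', 'y' }
  'e' is in predict set, so this production goes in M[S, 'e']
S → T e y: PREDICT = { 'y' }

M[S, 'e'] = S → e, S → P X  (a multiply-defined cell — the grammar is not LL(1))

Answer: S → e, S → P X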